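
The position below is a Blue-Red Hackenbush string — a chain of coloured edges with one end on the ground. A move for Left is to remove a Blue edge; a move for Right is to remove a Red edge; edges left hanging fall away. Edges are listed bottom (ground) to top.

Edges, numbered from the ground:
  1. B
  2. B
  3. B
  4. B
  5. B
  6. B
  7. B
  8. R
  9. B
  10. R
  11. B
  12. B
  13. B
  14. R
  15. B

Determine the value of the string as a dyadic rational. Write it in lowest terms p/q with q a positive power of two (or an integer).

1723/256

Build G(s[:k]) for k = 1..15, string s = B B B B B B B R B R B B B R B.
G(B) = { 0 | — } = 1
G(BB) = { 0, 1 | — } = 2
G(BBB) = { 0, 1, 2 | — } = 3
G(BBBB) = { 0, 1, 2, 3 | — } = 4
G(BBBBB) = { 0, 1, 2, 3, 4 | — } = 5
G(BBBBBB) = { 0, 1, 2, 3, 4, 5 | — } = 6
G(BBBBBBB) = { 0, 1, 2, 3, 4, 5, 6 | — } = 7
G(BBBBBBBR) = { 0, 1, 2, 3, 4, 5, 6 | 7 } = 13/2
G(BBBBBBBRB) = { 0, 1, 2, 3, 4, 5, 6, 13/2 | 7 } = 27/4
G(BBBBBBBRBR) = { 0, 1, 2, 3, 4, 5, 6, 13/2 | 27/4, 7 } = 53/8
G(BBBBBBBRBRB) = { 0, 1, 2, 3, 4, 5, 6, 13/2, 53/8 | 27/4, 7 } = 107/16
G(BBBBBBBRBRBB) = { 0, 1, 2, 3, 4, 5, 6, 13/2, 53/8, 107/16 | 27/4, 7 } = 215/32
G(BBBBBBBRBRBBB) = { 0, 1, 2, 3, 4, 5, 6, 13/2, 53/8, 107/16, 215/32 | 27/4, 7 } = 431/64
G(BBBBBBBRBRBBBR) = { 0, 1, 2, 3, 4, 5, 6, 13/2, 53/8, 107/16, 215/32 | 431/64, 27/4, 7 } = 861/128
G(BBBBBBBRBRBBBRB) = { 0, 1, 2, 3, 4, 5, 6, 13/2, 53/8, 107/16, 215/32, 861/128 | 431/64, 27/4, 7 } = 1723/256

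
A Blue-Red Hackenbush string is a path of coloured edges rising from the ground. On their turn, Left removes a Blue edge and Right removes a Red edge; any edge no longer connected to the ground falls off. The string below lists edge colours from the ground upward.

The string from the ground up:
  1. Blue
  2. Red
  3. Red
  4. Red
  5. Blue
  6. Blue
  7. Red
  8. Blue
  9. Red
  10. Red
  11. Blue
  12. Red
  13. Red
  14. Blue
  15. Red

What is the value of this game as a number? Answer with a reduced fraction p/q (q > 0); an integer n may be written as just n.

3365/16384

Recurse on prefixes of the 15-edge string Blue Red Red Red Blue Blue Red Blue Red Red Blue Red Red Blue Red:
1 of 15 · B · max L 0 · min R +∞ -> 1
2 of 15 · BR · max L 0 · min R 1 -> 1/2
3 of 15 · BRR · max L 0 · min R 1/2 -> 1/4
4 of 15 · BRRR · max L 0 · min R 1/4 -> 1/8
5 of 15 · BRRRB · max L 1/8 · min R 1/4 -> 3/16
6 of 15 · BRRRBB · max L 3/16 · min R 1/4 -> 7/32
7 of 15 · BRRRBBR · max L 3/16 · min R 7/32 -> 13/64
8 of 15 · BRRRBBRB · max L 13/64 · min R 7/32 -> 27/128
9 of 15 · BRRRBBRBR · max L 13/64 · min R 27/128 -> 53/256
10 of 15 · BRRRBBRBRR · max L 13/64 · min R 53/256 -> 105/512
11 of 15 · BRRRBBRBRRB · max L 105/512 · min R 53/256 -> 211/1024
12 of 15 · BRRRBBRBRRBR · max L 105/512 · min R 211/1024 -> 421/2048
13 of 15 · BRRRBBRBRRBRR · max L 105/512 · min R 421/2048 -> 841/4096
14 of 15 · BRRRBBRBRRBRRB · max L 841/4096 · min R 421/2048 -> 1683/8192
15 of 15 · BRRRBBRBRRBRRBR · max L 841/4096 · min R 1683/8192 -> 3365/16384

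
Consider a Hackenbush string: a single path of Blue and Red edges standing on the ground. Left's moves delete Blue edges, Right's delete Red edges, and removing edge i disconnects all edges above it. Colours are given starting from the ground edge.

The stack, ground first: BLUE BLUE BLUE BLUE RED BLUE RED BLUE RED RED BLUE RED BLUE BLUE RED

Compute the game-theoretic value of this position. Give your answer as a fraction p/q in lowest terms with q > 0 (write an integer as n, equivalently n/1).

7469/2048

edge 1 of 15 (BLUE): { 0 | · } — 1
edge 2 of 15 (BLUE): { 0,1 | · } — 2
edge 3 of 15 (BLUE): { 0,1,2 | · } — 3
edge 4 of 15 (BLUE): { 0,1,2,3 | · } — 4
edge 5 of 15 (RED): { 0,1,2,3 | 4 } — 7/2
edge 6 of 15 (BLUE): { 0,1,2,3,7/2 | 4 } — 15/4
edge 7 of 15 (RED): { 0,1,2,3,7/2 | 15/4,4 } — 29/8
edge 8 of 15 (BLUE): { 0,1,2,3,7/2,29/8 | 15/4,4 } — 59/16
edge 9 of 15 (RED): { 0,1,2,3,7/2,29/8 | 59/16,15/4,4 } — 117/32
edge 10 of 15 (RED): { 0,1,2,3,7/2,29/8 | 117/32,59/16,15/4,4 } — 233/64
edge 11 of 15 (BLUE): { 0,1,2,3,7/2,29/8,233/64 | 117/32,59/16,15/4,4 } — 467/128
edge 12 of 15 (RED): { 0,1,2,3,7/2,29/8,233/64 | 467/128,117/32,59/16,15/4,4 } — 933/256
edge 13 of 15 (BLUE): { 0,1,2,3,7/2,29/8,233/64,933/256 | 467/128,117/32,59/16,15/4,4 } — 1867/512
edge 14 of 15 (BLUE): { 0,1,2,3,7/2,29/8,233/64,933/256,1867/512 | 467/128,117/32,59/16,15/4,4 } — 3735/1024
edge 15 of 15 (RED): { 0,1,2,3,7/2,29/8,233/64,933/256,1867/512 | 3735/1024,467/128,117/32,59/16,15/4,4 } — 7469/2048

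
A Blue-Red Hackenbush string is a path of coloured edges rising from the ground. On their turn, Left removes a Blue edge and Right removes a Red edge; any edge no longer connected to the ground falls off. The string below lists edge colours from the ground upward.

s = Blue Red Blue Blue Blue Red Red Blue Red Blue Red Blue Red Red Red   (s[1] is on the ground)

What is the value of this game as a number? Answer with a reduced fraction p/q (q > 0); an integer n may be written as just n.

14673/16384

1 of 15 · B · max L 0 · min R +∞ => 1
2 of 15 · BR · max L 0 · min R 1 => 1/2
3 of 15 · BRB · max L 1/2 · min R 1 => 3/4
4 of 15 · BRBB · max L 3/4 · min R 1 => 7/8
5 of 15 · BRBBB · max L 7/8 · min R 1 => 15/16
6 of 15 · BRBBBR · max L 7/8 · min R 15/16 => 29/32
7 of 15 · BRBBBRR · max L 7/8 · min R 29/32 => 57/64
8 of 15 · BRBBBRRB · max L 57/64 · min R 29/32 => 115/128
9 of 15 · BRBBBRRBR · max L 57/64 · min R 115/128 => 229/256
10 of 15 · BRBBBRRBRB · max L 229/256 · min R 115/128 => 459/512
11 of 15 · BRBBBRRBRBR · max L 229/256 · min R 459/512 => 917/1024
12 of 15 · BRBBBRRBRBRB · max L 917/1024 · min R 459/512 => 1835/2048
13 of 15 · BRBBBRRBRBRBR · max L 917/1024 · min R 1835/2048 => 3669/4096
14 of 15 · BRBBBRRBRBRBRR · max L 917/1024 · min R 3669/4096 => 7337/8192
15 of 15 · BRBBBRRBRBRBRRR · max L 917/1024 · min R 7337/8192 => 14673/16384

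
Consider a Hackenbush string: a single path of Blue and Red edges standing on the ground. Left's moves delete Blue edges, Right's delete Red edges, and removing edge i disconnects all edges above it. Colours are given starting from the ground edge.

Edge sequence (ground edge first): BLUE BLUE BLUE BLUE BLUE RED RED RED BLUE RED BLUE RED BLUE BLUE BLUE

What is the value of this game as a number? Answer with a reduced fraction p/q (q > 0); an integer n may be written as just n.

4271/1024

1 of 15 · B · max L 0 · min R +∞ => 1
2 of 15 · BB · max L 1 · min R +∞ => 2
3 of 15 · BBB · max L 2 · min R +∞ => 3
4 of 15 · BBBB · max L 3 · min R +∞ => 4
5 of 15 · BBBBB · max L 4 · min R +∞ => 5
6 of 15 · BBBBBR · max L 4 · min R 5 => 9/2
7 of 15 · BBBBBRR · max L 4 · min R 9/2 => 17/4
8 of 15 · BBBBBRRR · max L 4 · min R 17/4 => 33/8
9 of 15 · BBBBBRRRB · max L 33/8 · min R 17/4 => 67/16
10 of 15 · BBBBBRRRBR · max L 33/8 · min R 67/16 => 133/32
11 of 15 · BBBBBRRRBRB · max L 133/32 · min R 67/16 => 267/64
12 of 15 · BBBBBRRRBRBR · max L 133/32 · min R 267/64 => 533/128
13 of 15 · BBBBBRRRBRBRB · max L 533/128 · min R 267/64 => 1067/256
14 of 15 · BBBBBRRRBRBRBB · max L 1067/256 · min R 267/64 => 2135/512
15 of 15 · BBBBBRRRBRBRBBB · max L 2135/512 · min R 267/64 => 4271/1024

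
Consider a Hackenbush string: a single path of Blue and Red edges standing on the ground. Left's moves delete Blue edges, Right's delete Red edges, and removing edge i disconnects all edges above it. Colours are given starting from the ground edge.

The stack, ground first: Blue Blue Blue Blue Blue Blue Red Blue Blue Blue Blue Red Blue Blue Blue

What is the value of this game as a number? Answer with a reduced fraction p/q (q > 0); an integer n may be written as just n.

Recurse on prefixes of the 15-edge string Blue Blue Blue Blue Blue Blue Red Blue Blue Blue Blue Red Blue Blue Blue:
g_1 [B]  L=[0]  R=[—]  gives 1
g_2 [BB]  L=[0, 1]  R=[—]  gives 2
g_3 [BBB]  L=[0, 1, 2]  R=[—]  gives 3
g_4 [BBBB]  L=[0, 1, 2, 3]  R=[—]  gives 4
g_5 [BBBBB]  L=[0, 1, 2, 3, 4]  R=[—]  gives 5
g_6 [BBBBBB]  L=[0, 1, 2, 3, 4, 5]  R=[—]  gives 6
g_7 [BBBBBBR]  L=[0, 1, 2, 3, 4, 5]  R=[6]  gives 11/2
g_8 [BBBBBBRB]  L=[0, 1, 2, 3, 4, 5, 11/2]  R=[6]  gives 23/4
g_9 [BBBBBBRBB]  L=[0, 1, 2, 3, 4, 5, 11/2, 23/4]  R=[6]  gives 47/8
g_10 [BBBBBBRBBB]  L=[0, 1, 2, 3, 4, 5, 11/2, 23/4, 47/8]  R=[6]  gives 95/16
g_11 [BBBBBBRBBBB]  L=[0, 1, 2, 3, 4, 5, 11/2, 23/4, 47/8, 95/16]  R=[6]  gives 191/32
g_12 [BBBBBBRBBBBR]  L=[0, 1, 2, 3, 4, 5, 11/2, 23/4, 47/8, 95/16]  R=[191/32, 6]  gives 381/64
g_13 [BBBBBBRBBBBRB]  L=[0, 1, 2, 3, 4, 5, 11/2, 23/4, 47/8, 95/16, 381/64]  R=[191/32, 6]  gives 763/128
g_14 [BBBBBBRBBBBRBB]  L=[0, 1, 2, 3, 4, 5, 11/2, 23/4, 47/8, 95/16, 381/64, 763/128]  R=[191/32, 6]  gives 1527/256
g_15 [BBBBBBRBBBBRBBB]  L=[0, 1, 2, 3, 4, 5, 11/2, 23/4, 47/8, 95/16, 381/64, 763/128, 1527/256]  R=[191/32, 6]  gives 3055/512

3055/512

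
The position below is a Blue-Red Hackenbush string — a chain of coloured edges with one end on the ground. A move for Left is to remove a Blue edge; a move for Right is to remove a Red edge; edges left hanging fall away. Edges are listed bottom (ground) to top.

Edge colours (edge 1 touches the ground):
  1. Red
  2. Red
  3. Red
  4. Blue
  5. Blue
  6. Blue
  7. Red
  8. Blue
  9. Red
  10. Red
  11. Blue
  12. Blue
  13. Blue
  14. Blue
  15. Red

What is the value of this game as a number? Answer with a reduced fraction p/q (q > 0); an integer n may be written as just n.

-8899/4096

v_1 [R]  L=[—]  R=[0]  = -1
v_2 [RR]  L=[—]  R=[-1,0]  = -2
v_3 [RRR]  L=[—]  R=[-2,-1,0]  = -3
v_4 [RRRB]  L=[-3]  R=[-2,-1,0]  = -5/2
v_5 [RRRBB]  L=[-3,-5/2]  R=[-2,-1,0]  = -9/4
v_6 [RRRBBB]  L=[-3,-5/2,-9/4]  R=[-2,-1,0]  = -17/8
v_7 [RRRBBBR]  L=[-3,-5/2,-9/4]  R=[-17/8,-2,-1,0]  = -35/16
v_8 [RRRBBBRB]  L=[-3,-5/2,-9/4,-35/16]  R=[-17/8,-2,-1,0]  = -69/32
v_9 [RRRBBBRBR]  L=[-3,-5/2,-9/4,-35/16]  R=[-69/32,-17/8,-2,-1,0]  = -139/64
v_10 [RRRBBBRBRR]  L=[-3,-5/2,-9/4,-35/16]  R=[-139/64,-69/32,-17/8,-2,-1,0]  = -279/128
v_11 [RRRBBBRBRRB]  L=[-3,-5/2,-9/4,-35/16,-279/128]  R=[-139/64,-69/32,-17/8,-2,-1,0]  = -557/256
v_12 [RRRBBBRBRRBB]  L=[-3,-5/2,-9/4,-35/16,-279/128,-557/256]  R=[-139/64,-69/32,-17/8,-2,-1,0]  = -1113/512
v_13 [RRRBBBRBRRBBB]  L=[-3,-5/2,-9/4,-35/16,-279/128,-557/256,-1113/512]  R=[-139/64,-69/32,-17/8,-2,-1,0]  = -2225/1024
v_14 [RRRBBBRBRRBBBB]  L=[-3,-5/2,-9/4,-35/16,-279/128,-557/256,-1113/512,-2225/1024]  R=[-139/64,-69/32,-17/8,-2,-1,0]  = -4449/2048
v_15 [RRRBBBRBRRBBBBR]  L=[-3,-5/2,-9/4,-35/16,-279/128,-557/256,-1113/512,-2225/1024]  R=[-4449/2048,-139/64,-69/32,-17/8,-2,-1,0]  = -8899/4096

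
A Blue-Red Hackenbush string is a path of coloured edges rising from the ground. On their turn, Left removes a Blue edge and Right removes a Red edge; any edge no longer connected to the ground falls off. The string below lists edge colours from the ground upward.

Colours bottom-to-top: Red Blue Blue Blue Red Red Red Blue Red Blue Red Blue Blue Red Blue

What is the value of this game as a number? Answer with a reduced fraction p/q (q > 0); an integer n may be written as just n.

v_1 [R]  L=[—]  R=[0]  gives -1
v_2 [RB]  L=[-1]  R=[0]  gives -1/2
v_3 [RBB]  L=[-1; -1/2]  R=[0]  gives -1/4
v_4 [RBBB]  L=[-1; -1/2; -1/4]  R=[0]  gives -1/8
v_5 [RBBBR]  L=[-1; -1/2; -1/4]  R=[-1/8; 0]  gives -3/16
v_6 [RBBBRR]  L=[-1; -1/2; -1/4]  R=[-3/16; -1/8; 0]  gives -7/32
v_7 [RBBBRRR]  L=[-1; -1/2; -1/4]  R=[-7/32; -3/16; -1/8; 0]  gives -15/64
v_8 [RBBBRRRB]  L=[-1; -1/2; -1/4; -15/64]  R=[-7/32; -3/16; -1/8; 0]  gives -29/128
v_9 [RBBBRRRBR]  L=[-1; -1/2; -1/4; -15/64]  R=[-29/128; -7/32; -3/16; -1/8; 0]  gives -59/256
v_10 [RBBBRRRBRB]  L=[-1; -1/2; -1/4; -15/64; -59/256]  R=[-29/128; -7/32; -3/16; -1/8; 0]  gives -117/512
v_11 [RBBBRRRBRBR]  L=[-1; -1/2; -1/4; -15/64; -59/256]  R=[-117/512; -29/128; -7/32; -3/16; -1/8; 0]  gives -235/1024
v_12 [RBBBRRRBRBRB]  L=[-1; -1/2; -1/4; -15/64; -59/256; -235/1024]  R=[-117/512; -29/128; -7/32; -3/16; -1/8; 0]  gives -469/2048
v_13 [RBBBRRRBRBRBB]  L=[-1; -1/2; -1/4; -15/64; -59/256; -235/1024; -469/2048]  R=[-117/512; -29/128; -7/32; -3/16; -1/8; 0]  gives -937/4096
v_14 [RBBBRRRBRBRBBR]  L=[-1; -1/2; -1/4; -15/64; -59/256; -235/1024; -469/2048]  R=[-937/4096; -117/512; -29/128; -7/32; -3/16; -1/8; 0]  gives -1875/8192
v_15 [RBBBRRRBRBRBBRB]  L=[-1; -1/2; -1/4; -15/64; -59/256; -235/1024; -469/2048; -1875/8192]  R=[-937/4096; -117/512; -29/128; -7/32; -3/16; -1/8; 0]  gives -3749/16384

-3749/16384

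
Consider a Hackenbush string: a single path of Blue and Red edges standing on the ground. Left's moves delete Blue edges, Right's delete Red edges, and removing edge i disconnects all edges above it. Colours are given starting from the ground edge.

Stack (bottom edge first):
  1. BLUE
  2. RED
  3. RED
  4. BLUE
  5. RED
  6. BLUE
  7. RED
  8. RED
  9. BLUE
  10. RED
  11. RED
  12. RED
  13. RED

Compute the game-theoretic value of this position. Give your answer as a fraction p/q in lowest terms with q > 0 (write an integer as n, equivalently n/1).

1313/4096

Build G(s[:k]) for k = 1..13, string s = BLUE RED RED BLUE RED BLUE RED RED BLUE RED RED RED RED.
G(B) = { 0 | · } — 1
G(BR) = { 0 | 1 } — 1/2
G(BRR) = { 0 | 1/2,1 } — 1/4
G(BRRB) = { 0,1/4 | 1/2,1 } — 3/8
G(BRRBR) = { 0,1/4 | 3/8,1/2,1 } — 5/16
G(BRRBRB) = { 0,1/4,5/16 | 3/8,1/2,1 } — 11/32
G(BRRBRBR) = { 0,1/4,5/16 | 11/32,3/8,1/2,1 } — 21/64
G(BRRBRBRR) = { 0,1/4,5/16 | 21/64,11/32,3/8,1/2,1 } — 41/128
G(BRRBRBRRB) = { 0,1/4,5/16,41/128 | 21/64,11/32,3/8,1/2,1 } — 83/256
G(BRRBRBRRBR) = { 0,1/4,5/16,41/128 | 83/256,21/64,11/32,3/8,1/2,1 } — 165/512
G(BRRBRBRRBRR) = { 0,1/4,5/16,41/128 | 165/512,83/256,21/64,11/32,3/8,1/2,1 } — 329/1024
G(BRRBRBRRBRRR) = { 0,1/4,5/16,41/128 | 329/1024,165/512,83/256,21/64,11/32,3/8,1/2,1 } — 657/2048
G(BRRBRBRRBRRRR) = { 0,1/4,5/16,41/128 | 657/2048,329/1024,165/512,83/256,21/64,11/32,3/8,1/2,1 } — 1313/4096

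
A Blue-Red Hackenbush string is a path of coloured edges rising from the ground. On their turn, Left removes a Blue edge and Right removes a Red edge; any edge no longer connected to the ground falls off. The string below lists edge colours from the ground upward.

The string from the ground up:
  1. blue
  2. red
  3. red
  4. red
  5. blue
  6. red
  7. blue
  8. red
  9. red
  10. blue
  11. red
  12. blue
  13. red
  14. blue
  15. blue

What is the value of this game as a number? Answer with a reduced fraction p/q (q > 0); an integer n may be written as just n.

Prefix values for blue red red red blue red blue red red blue red blue red blue blue via {L|R} + simplicity:
step 1: add blue to get b; options L={ 0 } R={  } gives 1
step 2: add red to get br; options L={ 0 } R={ 1 } gives 1/2
step 3: add red to get brr; options L={ 0 } R={ 1/2; 1 } gives 1/4
step 4: add red to get brrr; options L={ 0 } R={ 1/4; 1/2; 1 } gives 1/8
step 5: add blue to get brrrb; options L={ 0; 1/8 } R={ 1/4; 1/2; 1 } gives 3/16
step 6: add red to get brrrbr; options L={ 0; 1/8 } R={ 3/16; 1/4; 1/2; 1 } gives 5/32
step 7: add blue to get brrrbrb; options L={ 0; 1/8; 5/32 } R={ 3/16; 1/4; 1/2; 1 } gives 11/64
step 8: add red to get brrrbrbr; options L={ 0; 1/8; 5/32 } R={ 11/64; 3/16; 1/4; 1/2; 1 } gives 21/128
step 9: add red to get brrrbrbrr; options L={ 0; 1/8; 5/32 } R={ 21/128; 11/64; 3/16; 1/4; 1/2; 1 } gives 41/256
step 10: add blue to get brrrbrbrrb; options L={ 0; 1/8; 5/32; 41/256 } R={ 21/128; 11/64; 3/16; 1/4; 1/2; 1 } gives 83/512
step 11: add red to get brrrbrbrrbr; options L={ 0; 1/8; 5/32; 41/256 } R={ 83/512; 21/128; 11/64; 3/16; 1/4; 1/2; 1 } gives 165/1024
step 12: add blue to get brrrbrbrrbrb; options L={ 0; 1/8; 5/32; 41/256; 165/1024 } R={ 83/512; 21/128; 11/64; 3/16; 1/4; 1/2; 1 } gives 331/2048
step 13: add red to get brrrbrbrrbrbr; options L={ 0; 1/8; 5/32; 41/256; 165/1024 } R={ 331/2048; 83/512; 21/128; 11/64; 3/16; 1/4; 1/2; 1 } gives 661/4096
step 14: add blue to get brrrbrbrrbrbrb; options L={ 0; 1/8; 5/32; 41/256; 165/1024; 661/4096 } R={ 331/2048; 83/512; 21/128; 11/64; 3/16; 1/4; 1/2; 1 } gives 1323/8192
step 15: add blue to get brrrbrbrrbrbrbb; options L={ 0; 1/8; 5/32; 41/256; 165/1024; 661/4096; 1323/8192 } R={ 331/2048; 83/512; 21/128; 11/64; 3/16; 1/4; 1/2; 1 } gives 2647/16384

2647/16384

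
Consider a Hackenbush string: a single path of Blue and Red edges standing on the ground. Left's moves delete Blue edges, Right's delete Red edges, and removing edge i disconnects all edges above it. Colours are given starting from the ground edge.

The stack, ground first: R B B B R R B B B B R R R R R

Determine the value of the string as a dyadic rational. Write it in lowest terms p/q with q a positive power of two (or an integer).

-3135/16384

Prefix values for R B B B R R B B B B R R R R R via {L|R} + simplicity:
g_1 [R]  L=[—]  R=[0]  ⇒ -1
g_2 [RB]  L=[-1]  R=[0]  ⇒ -1/2
g_3 [RBB]  L=[-1,-1/2]  R=[0]  ⇒ -1/4
g_4 [RBBB]  L=[-1,-1/2,-1/4]  R=[0]  ⇒ -1/8
g_5 [RBBBR]  L=[-1,-1/2,-1/4]  R=[-1/8,0]  ⇒ -3/16
g_6 [RBBBRR]  L=[-1,-1/2,-1/4]  R=[-3/16,-1/8,0]  ⇒ -7/32
g_7 [RBBBRRB]  L=[-1,-1/2,-1/4,-7/32]  R=[-3/16,-1/8,0]  ⇒ -13/64
g_8 [RBBBRRBB]  L=[-1,-1/2,-1/4,-7/32,-13/64]  R=[-3/16,-1/8,0]  ⇒ -25/128
g_9 [RBBBRRBBB]  L=[-1,-1/2,-1/4,-7/32,-13/64,-25/128]  R=[-3/16,-1/8,0]  ⇒ -49/256
g_10 [RBBBRRBBBB]  L=[-1,-1/2,-1/4,-7/32,-13/64,-25/128,-49/256]  R=[-3/16,-1/8,0]  ⇒ -97/512
g_11 [RBBBRRBBBBR]  L=[-1,-1/2,-1/4,-7/32,-13/64,-25/128,-49/256]  R=[-97/512,-3/16,-1/8,0]  ⇒ -195/1024
g_12 [RBBBRRBBBBRR]  L=[-1,-1/2,-1/4,-7/32,-13/64,-25/128,-49/256]  R=[-195/1024,-97/512,-3/16,-1/8,0]  ⇒ -391/2048
g_13 [RBBBRRBBBBRRR]  L=[-1,-1/2,-1/4,-7/32,-13/64,-25/128,-49/256]  R=[-391/2048,-195/1024,-97/512,-3/16,-1/8,0]  ⇒ -783/4096
g_14 [RBBBRRBBBBRRRR]  L=[-1,-1/2,-1/4,-7/32,-13/64,-25/128,-49/256]  R=[-783/4096,-391/2048,-195/1024,-97/512,-3/16,-1/8,0]  ⇒ -1567/8192
g_15 [RBBBRRBBBBRRRRR]  L=[-1,-1/2,-1/4,-7/32,-13/64,-25/128,-49/256]  R=[-1567/8192,-783/4096,-391/2048,-195/1024,-97/512,-3/16,-1/8,0]  ⇒ -3135/16384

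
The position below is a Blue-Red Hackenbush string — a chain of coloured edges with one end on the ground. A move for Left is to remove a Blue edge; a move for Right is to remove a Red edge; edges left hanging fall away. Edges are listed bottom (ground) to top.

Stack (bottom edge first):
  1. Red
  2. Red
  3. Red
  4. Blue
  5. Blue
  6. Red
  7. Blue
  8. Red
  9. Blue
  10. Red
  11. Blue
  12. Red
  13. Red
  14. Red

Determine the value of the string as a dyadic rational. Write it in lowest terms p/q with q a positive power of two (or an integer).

-4783/2048

Prefix values for Red Red Red Blue Blue Red Blue Red Blue Red Blue Red Red Red via {L|R} + simplicity:
G_1 [R]  L=[none]  R=[0]  so -1
G_2 [RR]  L=[none]  R=[-1; 0]  so -2
G_3 [RRR]  L=[none]  R=[-2; -1; 0]  so -3
G_4 [RRRB]  L=[-3]  R=[-2; -1; 0]  so -5/2
G_5 [RRRBB]  L=[-3; -5/2]  R=[-2; -1; 0]  so -9/4
G_6 [RRRBBR]  L=[-3; -5/2]  R=[-9/4; -2; -1; 0]  so -19/8
G_7 [RRRBBRB]  L=[-3; -5/2; -19/8]  R=[-9/4; -2; -1; 0]  so -37/16
G_8 [RRRBBRBR]  L=[-3; -5/2; -19/8]  R=[-37/16; -9/4; -2; -1; 0]  so -75/32
G_9 [RRRBBRBRB]  L=[-3; -5/2; -19/8; -75/32]  R=[-37/16; -9/4; -2; -1; 0]  so -149/64
G_10 [RRRBBRBRBR]  L=[-3; -5/2; -19/8; -75/32]  R=[-149/64; -37/16; -9/4; -2; -1; 0]  so -299/128
G_11 [RRRBBRBRBRB]  L=[-3; -5/2; -19/8; -75/32; -299/128]  R=[-149/64; -37/16; -9/4; -2; -1; 0]  so -597/256
G_12 [RRRBBRBRBRBR]  L=[-3; -5/2; -19/8; -75/32; -299/128]  R=[-597/256; -149/64; -37/16; -9/4; -2; -1; 0]  so -1195/512
G_13 [RRRBBRBRBRBRR]  L=[-3; -5/2; -19/8; -75/32; -299/128]  R=[-1195/512; -597/256; -149/64; -37/16; -9/4; -2; -1; 0]  so -2391/1024
G_14 [RRRBBRBRBRBRRR]  L=[-3; -5/2; -19/8; -75/32; -299/128]  R=[-2391/1024; -1195/512; -597/256; -149/64; -37/16; -9/4; -2; -1; 0]  so -4783/2048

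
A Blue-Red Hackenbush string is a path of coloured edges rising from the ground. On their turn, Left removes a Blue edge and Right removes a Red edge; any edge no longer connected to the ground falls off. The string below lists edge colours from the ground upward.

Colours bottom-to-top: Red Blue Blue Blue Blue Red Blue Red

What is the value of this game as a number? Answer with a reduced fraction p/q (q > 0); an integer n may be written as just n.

Build val(s[:k]) for k = 1..8, string s = Red Blue Blue Blue Blue Red Blue Red.
val_1 [R]  L=[none]  R=[0]  so -1
val_2 [RB]  L=[-1]  R=[0]  so -1/2
val_3 [RBB]  L=[-1,-1/2]  R=[0]  so -1/4
val_4 [RBBB]  L=[-1,-1/2,-1/4]  R=[0]  so -1/8
val_5 [RBBBB]  L=[-1,-1/2,-1/4,-1/8]  R=[0]  so -1/16
val_6 [RBBBBR]  L=[-1,-1/2,-1/4,-1/8]  R=[-1/16,0]  so -3/32
val_7 [RBBBBRB]  L=[-1,-1/2,-1/4,-1/8,-3/32]  R=[-1/16,0]  so -5/64
val_8 [RBBBBRBR]  L=[-1,-1/2,-1/4,-1/8,-3/32]  R=[-5/64,-1/16,0]  so -11/128

-11/128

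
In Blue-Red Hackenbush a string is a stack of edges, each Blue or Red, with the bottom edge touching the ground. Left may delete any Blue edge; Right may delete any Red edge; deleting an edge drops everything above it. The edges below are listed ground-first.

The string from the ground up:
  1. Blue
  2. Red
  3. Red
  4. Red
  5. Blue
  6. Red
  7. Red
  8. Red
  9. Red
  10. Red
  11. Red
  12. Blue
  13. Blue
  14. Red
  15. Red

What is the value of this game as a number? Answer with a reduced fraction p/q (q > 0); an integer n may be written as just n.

Recurse on prefixes of the 15-edge string Blue Red Red Red Blue Red Red Red Red Red Red Blue Blue Red Red:
B: Left { 0 }, Right { none } = simplest 1
BR: Left { 0 }, Right { 1 } = simplest 1/2
BRR: Left { 0 }, Right { 1/2; 1 } = simplest 1/4
BRRR: Left { 0 }, Right { 1/4; 1/2; 1 } = simplest 1/8
BRRRB: Left { 0; 1/8 }, Right { 1/4; 1/2; 1 } = simplest 3/16
BRRRBR: Left { 0; 1/8 }, Right { 3/16; 1/4; 1/2; 1 } = simplest 5/32
BRRRBRR: Left { 0; 1/8 }, Right { 5/32; 3/16; 1/4; 1/2; 1 } = simplest 9/64
BRRRBRRR: Left { 0; 1/8 }, Right { 9/64; 5/32; 3/16; 1/4; 1/2; 1 } = simplest 17/128
BRRRBRRRR: Left { 0; 1/8 }, Right { 17/128; 9/64; 5/32; 3/16; 1/4; 1/2; 1 } = simplest 33/256
BRRRBRRRRR: Left { 0; 1/8 }, Right { 33/256; 17/128; 9/64; 5/32; 3/16; 1/4; 1/2; 1 } = simplest 65/512
BRRRBRRRRRR: Left { 0; 1/8 }, Right { 65/512; 33/256; 17/128; 9/64; 5/32; 3/16; 1/4; 1/2; 1 } = simplest 129/1024
BRRRBRRRRRRB: Left { 0; 1/8; 129/1024 }, Right { 65/512; 33/256; 17/128; 9/64; 5/32; 3/16; 1/4; 1/2; 1 } = simplest 259/2048
BRRRBRRRRRRBB: Left { 0; 1/8; 129/1024; 259/2048 }, Right { 65/512; 33/256; 17/128; 9/64; 5/32; 3/16; 1/4; 1/2; 1 } = simplest 519/4096
BRRRBRRRRRRBBR: Left { 0; 1/8; 129/1024; 259/2048 }, Right { 519/4096; 65/512; 33/256; 17/128; 9/64; 5/32; 3/16; 1/4; 1/2; 1 } = simplest 1037/8192
BRRRBRRRRRRBBRR: Left { 0; 1/8; 129/1024; 259/2048 }, Right { 1037/8192; 519/4096; 65/512; 33/256; 17/128; 9/64; 5/32; 3/16; 1/4; 1/2; 1 } = simplest 2073/16384

2073/16384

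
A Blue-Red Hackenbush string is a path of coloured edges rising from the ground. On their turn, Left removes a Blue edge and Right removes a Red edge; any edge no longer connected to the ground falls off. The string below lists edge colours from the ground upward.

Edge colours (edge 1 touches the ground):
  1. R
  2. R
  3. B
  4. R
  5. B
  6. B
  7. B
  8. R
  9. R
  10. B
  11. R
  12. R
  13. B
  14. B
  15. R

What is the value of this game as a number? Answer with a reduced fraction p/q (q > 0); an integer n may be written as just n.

-12723/8192

R: Left {  }, Right { 0 } = simplest -1
RR: Left {  }, Right { -1,0 } = simplest -2
RRB: Left { -2 }, Right { -1,0 } = simplest -3/2
RRBR: Left { -2 }, Right { -3/2,-1,0 } = simplest -7/4
RRBRB: Left { -2,-7/4 }, Right { -3/2,-1,0 } = simplest -13/8
RRBRBB: Left { -2,-7/4,-13/8 }, Right { -3/2,-1,0 } = simplest -25/16
RRBRBBB: Left { -2,-7/4,-13/8,-25/16 }, Right { -3/2,-1,0 } = simplest -49/32
RRBRBBBR: Left { -2,-7/4,-13/8,-25/16 }, Right { -49/32,-3/2,-1,0 } = simplest -99/64
RRBRBBBRR: Left { -2,-7/4,-13/8,-25/16 }, Right { -99/64,-49/32,-3/2,-1,0 } = simplest -199/128
RRBRBBBRRB: Left { -2,-7/4,-13/8,-25/16,-199/128 }, Right { -99/64,-49/32,-3/2,-1,0 } = simplest -397/256
RRBRBBBRRBR: Left { -2,-7/4,-13/8,-25/16,-199/128 }, Right { -397/256,-99/64,-49/32,-3/2,-1,0 } = simplest -795/512
RRBRBBBRRBRR: Left { -2,-7/4,-13/8,-25/16,-199/128 }, Right { -795/512,-397/256,-99/64,-49/32,-3/2,-1,0 } = simplest -1591/1024
RRBRBBBRRBRRB: Left { -2,-7/4,-13/8,-25/16,-199/128,-1591/1024 }, Right { -795/512,-397/256,-99/64,-49/32,-3/2,-1,0 } = simplest -3181/2048
RRBRBBBRRBRRBB: Left { -2,-7/4,-13/8,-25/16,-199/128,-1591/1024,-3181/2048 }, Right { -795/512,-397/256,-99/64,-49/32,-3/2,-1,0 } = simplest -6361/4096
RRBRBBBRRBRRBBR: Left { -2,-7/4,-13/8,-25/16,-199/128,-1591/1024,-3181/2048 }, Right { -6361/4096,-795/512,-397/256,-99/64,-49/32,-3/2,-1,0 } = simplest -12723/8192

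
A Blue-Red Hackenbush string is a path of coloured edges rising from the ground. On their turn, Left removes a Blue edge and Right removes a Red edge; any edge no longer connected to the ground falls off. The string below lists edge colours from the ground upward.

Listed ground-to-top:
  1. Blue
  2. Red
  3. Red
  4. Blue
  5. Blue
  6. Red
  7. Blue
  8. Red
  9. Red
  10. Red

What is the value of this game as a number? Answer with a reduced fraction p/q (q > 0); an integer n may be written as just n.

Build v(s[:k]) for k = 1..10, string s = Blue Red Red Blue Blue Red Blue Red Red Red.
edge 1 of 10 (Blue): { 0 |  } => 1
edge 2 of 10 (Red): { 0 | 1 } => 1/2
edge 3 of 10 (Red): { 0 | 1/2 1 } => 1/4
edge 4 of 10 (Blue): { 0 1/4 | 1/2 1 } => 3/8
edge 5 of 10 (Blue): { 0 1/4 3/8 | 1/2 1 } => 7/16
edge 6 of 10 (Red): { 0 1/4 3/8 | 7/16 1/2 1 } => 13/32
edge 7 of 10 (Blue): { 0 1/4 3/8 13/32 | 7/16 1/2 1 } => 27/64
edge 8 of 10 (Red): { 0 1/4 3/8 13/32 | 27/64 7/16 1/2 1 } => 53/128
edge 9 of 10 (Red): { 0 1/4 3/8 13/32 | 53/128 27/64 7/16 1/2 1 } => 105/256
edge 10 of 10 (Red): { 0 1/4 3/8 13/32 | 105/256 53/128 27/64 7/16 1/2 1 } => 209/512

209/512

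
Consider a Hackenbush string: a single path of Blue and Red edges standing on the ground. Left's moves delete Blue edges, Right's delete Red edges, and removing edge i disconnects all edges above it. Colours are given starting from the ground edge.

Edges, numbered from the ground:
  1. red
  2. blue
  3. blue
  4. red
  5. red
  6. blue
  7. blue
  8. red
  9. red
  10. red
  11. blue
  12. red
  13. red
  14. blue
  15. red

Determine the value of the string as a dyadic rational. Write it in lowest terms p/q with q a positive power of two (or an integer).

-6619/16384

edge 1 of 15 (red): {  | 0 } => -1
edge 2 of 15 (blue): { -1 | 0 } => -1/2
edge 3 of 15 (blue): { -1; -1/2 | 0 } => -1/4
edge 4 of 15 (red): { -1; -1/2 | -1/4; 0 } => -3/8
edge 5 of 15 (red): { -1; -1/2 | -3/8; -1/4; 0 } => -7/16
edge 6 of 15 (blue): { -1; -1/2; -7/16 | -3/8; -1/4; 0 } => -13/32
edge 7 of 15 (blue): { -1; -1/2; -7/16; -13/32 | -3/8; -1/4; 0 } => -25/64
edge 8 of 15 (red): { -1; -1/2; -7/16; -13/32 | -25/64; -3/8; -1/4; 0 } => -51/128
edge 9 of 15 (red): { -1; -1/2; -7/16; -13/32 | -51/128; -25/64; -3/8; -1/4; 0 } => -103/256
edge 10 of 15 (red): { -1; -1/2; -7/16; -13/32 | -103/256; -51/128; -25/64; -3/8; -1/4; 0 } => -207/512
edge 11 of 15 (blue): { -1; -1/2; -7/16; -13/32; -207/512 | -103/256; -51/128; -25/64; -3/8; -1/4; 0 } => -413/1024
edge 12 of 15 (red): { -1; -1/2; -7/16; -13/32; -207/512 | -413/1024; -103/256; -51/128; -25/64; -3/8; -1/4; 0 } => -827/2048
edge 13 of 15 (red): { -1; -1/2; -7/16; -13/32; -207/512 | -827/2048; -413/1024; -103/256; -51/128; -25/64; -3/8; -1/4; 0 } => -1655/4096
edge 14 of 15 (blue): { -1; -1/2; -7/16; -13/32; -207/512; -1655/4096 | -827/2048; -413/1024; -103/256; -51/128; -25/64; -3/8; -1/4; 0 } => -3309/8192
edge 15 of 15 (red): { -1; -1/2; -7/16; -13/32; -207/512; -1655/4096 | -3309/8192; -827/2048; -413/1024; -103/256; -51/128; -25/64; -3/8; -1/4; 0 } => -6619/16384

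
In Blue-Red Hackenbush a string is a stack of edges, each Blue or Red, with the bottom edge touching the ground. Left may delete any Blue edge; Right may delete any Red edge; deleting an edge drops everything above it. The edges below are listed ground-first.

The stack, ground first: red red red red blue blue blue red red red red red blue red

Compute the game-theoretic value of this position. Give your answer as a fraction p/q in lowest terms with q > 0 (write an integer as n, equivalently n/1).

-3323/1024

edge 1 of 14 (red): {  | 0 } gives -1
edge 2 of 14 (red): {  | -1 0 } gives -2
edge 3 of 14 (red): {  | -2 -1 0 } gives -3
edge 4 of 14 (red): {  | -3 -2 -1 0 } gives -4
edge 5 of 14 (blue): { -4 | -3 -2 -1 0 } gives -7/2
edge 6 of 14 (blue): { -4 -7/2 | -3 -2 -1 0 } gives -13/4
edge 7 of 14 (blue): { -4 -7/2 -13/4 | -3 -2 -1 0 } gives -25/8
edge 8 of 14 (red): { -4 -7/2 -13/4 | -25/8 -3 -2 -1 0 } gives -51/16
edge 9 of 14 (red): { -4 -7/2 -13/4 | -51/16 -25/8 -3 -2 -1 0 } gives -103/32
edge 10 of 14 (red): { -4 -7/2 -13/4 | -103/32 -51/16 -25/8 -3 -2 -1 0 } gives -207/64
edge 11 of 14 (red): { -4 -7/2 -13/4 | -207/64 -103/32 -51/16 -25/8 -3 -2 -1 0 } gives -415/128
edge 12 of 14 (red): { -4 -7/2 -13/4 | -415/128 -207/64 -103/32 -51/16 -25/8 -3 -2 -1 0 } gives -831/256
edge 13 of 14 (blue): { -4 -7/2 -13/4 -831/256 | -415/128 -207/64 -103/32 -51/16 -25/8 -3 -2 -1 0 } gives -1661/512
edge 14 of 14 (red): { -4 -7/2 -13/4 -831/256 | -1661/512 -415/128 -207/64 -103/32 -51/16 -25/8 -3 -2 -1 0 } gives -3323/1024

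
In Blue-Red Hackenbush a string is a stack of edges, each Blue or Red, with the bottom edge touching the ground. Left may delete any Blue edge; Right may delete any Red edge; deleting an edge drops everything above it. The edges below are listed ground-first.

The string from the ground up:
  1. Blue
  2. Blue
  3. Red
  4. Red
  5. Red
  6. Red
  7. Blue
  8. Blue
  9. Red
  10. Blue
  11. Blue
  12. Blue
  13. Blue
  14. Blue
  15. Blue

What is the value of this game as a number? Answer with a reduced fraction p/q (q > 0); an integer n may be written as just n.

9087/8192

Recurse on prefixes of the 15-edge string Blue Blue Red Red Red Red Blue Blue Red Blue Blue Blue Blue Blue Blue:
val_1 [B]  L=[0]  R=[(no moves)]  gives 1
val_2 [BB]  L=[0 1]  R=[(no moves)]  gives 2
val_3 [BBR]  L=[0 1]  R=[2]  gives 3/2
val_4 [BBRR]  L=[0 1]  R=[3/2 2]  gives 5/4
val_5 [BBRRR]  L=[0 1]  R=[5/4 3/2 2]  gives 9/8
val_6 [BBRRRR]  L=[0 1]  R=[9/8 5/4 3/2 2]  gives 17/16
val_7 [BBRRRRB]  L=[0 1 17/16]  R=[9/8 5/4 3/2 2]  gives 35/32
val_8 [BBRRRRBB]  L=[0 1 17/16 35/32]  R=[9/8 5/4 3/2 2]  gives 71/64
val_9 [BBRRRRBBR]  L=[0 1 17/16 35/32]  R=[71/64 9/8 5/4 3/2 2]  gives 141/128
val_10 [BBRRRRBBRB]  L=[0 1 17/16 35/32 141/128]  R=[71/64 9/8 5/4 3/2 2]  gives 283/256
val_11 [BBRRRRBBRBB]  L=[0 1 17/16 35/32 141/128 283/256]  R=[71/64 9/8 5/4 3/2 2]  gives 567/512
val_12 [BBRRRRBBRBBB]  L=[0 1 17/16 35/32 141/128 283/256 567/512]  R=[71/64 9/8 5/4 3/2 2]  gives 1135/1024
val_13 [BBRRRRBBRBBBB]  L=[0 1 17/16 35/32 141/128 283/256 567/512 1135/1024]  R=[71/64 9/8 5/4 3/2 2]  gives 2271/2048
val_14 [BBRRRRBBRBBBBB]  L=[0 1 17/16 35/32 141/128 283/256 567/512 1135/1024 2271/2048]  R=[71/64 9/8 5/4 3/2 2]  gives 4543/4096
val_15 [BBRRRRBBRBBBBBB]  L=[0 1 17/16 35/32 141/128 283/256 567/512 1135/1024 2271/2048 4543/4096]  R=[71/64 9/8 5/4 3/2 2]  gives 9087/8192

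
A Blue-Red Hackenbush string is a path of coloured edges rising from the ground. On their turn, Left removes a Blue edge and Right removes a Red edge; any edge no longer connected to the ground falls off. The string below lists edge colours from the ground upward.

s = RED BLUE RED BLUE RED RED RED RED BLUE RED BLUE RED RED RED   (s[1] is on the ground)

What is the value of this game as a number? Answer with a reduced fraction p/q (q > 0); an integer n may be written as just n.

-6063/8192

Prefix values for RED BLUE RED BLUE RED RED RED RED BLUE RED BLUE RED RED RED via {L|R} + simplicity:
v(R) = { — | 0 } → -1
v(RB) = { -1 | 0 } → -1/2
v(RBR) = { -1 | -1/2 0 } → -3/4
v(RBRB) = { -1 -3/4 | -1/2 0 } → -5/8
v(RBRBR) = { -1 -3/4 | -5/8 -1/2 0 } → -11/16
v(RBRBRR) = { -1 -3/4 | -11/16 -5/8 -1/2 0 } → -23/32
v(RBRBRRR) = { -1 -3/4 | -23/32 -11/16 -5/8 -1/2 0 } → -47/64
v(RBRBRRRR) = { -1 -3/4 | -47/64 -23/32 -11/16 -5/8 -1/2 0 } → -95/128
v(RBRBRRRRB) = { -1 -3/4 -95/128 | -47/64 -23/32 -11/16 -5/8 -1/2 0 } → -189/256
v(RBRBRRRRBR) = { -1 -3/4 -95/128 | -189/256 -47/64 -23/32 -11/16 -5/8 -1/2 0 } → -379/512
v(RBRBRRRRBRB) = { -1 -3/4 -95/128 -379/512 | -189/256 -47/64 -23/32 -11/16 -5/8 -1/2 0 } → -757/1024
v(RBRBRRRRBRBR) = { -1 -3/4 -95/128 -379/512 | -757/1024 -189/256 -47/64 -23/32 -11/16 -5/8 -1/2 0 } → -1515/2048
v(RBRBRRRRBRBRR) = { -1 -3/4 -95/128 -379/512 | -1515/2048 -757/1024 -189/256 -47/64 -23/32 -11/16 -5/8 -1/2 0 } → -3031/4096
v(RBRBRRRRBRBRRR) = { -1 -3/4 -95/128 -379/512 | -3031/4096 -1515/2048 -757/1024 -189/256 -47/64 -23/32 -11/16 -5/8 -1/2 0 } → -6063/8192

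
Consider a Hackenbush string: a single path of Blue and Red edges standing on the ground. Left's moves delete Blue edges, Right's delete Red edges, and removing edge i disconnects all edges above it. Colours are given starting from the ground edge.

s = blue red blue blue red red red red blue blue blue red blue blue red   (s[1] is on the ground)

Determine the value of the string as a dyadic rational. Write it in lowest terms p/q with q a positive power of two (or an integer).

12525/16384

G(b) = { 0 |  } ⇒ 1
G(br) = { 0 | 1 } ⇒ 1/2
G(brb) = { 0; 1/2 | 1 } ⇒ 3/4
G(brbb) = { 0; 1/2; 3/4 | 1 } ⇒ 7/8
G(brbbr) = { 0; 1/2; 3/4 | 7/8; 1 } ⇒ 13/16
G(brbbrr) = { 0; 1/2; 3/4 | 13/16; 7/8; 1 } ⇒ 25/32
G(brbbrrr) = { 0; 1/2; 3/4 | 25/32; 13/16; 7/8; 1 } ⇒ 49/64
G(brbbrrrr) = { 0; 1/2; 3/4 | 49/64; 25/32; 13/16; 7/8; 1 } ⇒ 97/128
G(brbbrrrrb) = { 0; 1/2; 3/4; 97/128 | 49/64; 25/32; 13/16; 7/8; 1 } ⇒ 195/256
G(brbbrrrrbb) = { 0; 1/2; 3/4; 97/128; 195/256 | 49/64; 25/32; 13/16; 7/8; 1 } ⇒ 391/512
G(brbbrrrrbbb) = { 0; 1/2; 3/4; 97/128; 195/256; 391/512 | 49/64; 25/32; 13/16; 7/8; 1 } ⇒ 783/1024
G(brbbrrrrbbbr) = { 0; 1/2; 3/4; 97/128; 195/256; 391/512 | 783/1024; 49/64; 25/32; 13/16; 7/8; 1 } ⇒ 1565/2048
G(brbbrrrrbbbrb) = { 0; 1/2; 3/4; 97/128; 195/256; 391/512; 1565/2048 | 783/1024; 49/64; 25/32; 13/16; 7/8; 1 } ⇒ 3131/4096
G(brbbrrrrbbbrbb) = { 0; 1/2; 3/4; 97/128; 195/256; 391/512; 1565/2048; 3131/4096 | 783/1024; 49/64; 25/32; 13/16; 7/8; 1 } ⇒ 6263/8192
G(brbbrrrrbbbrbbr) = { 0; 1/2; 3/4; 97/128; 195/256; 391/512; 1565/2048; 3131/4096 | 6263/8192; 783/1024; 49/64; 25/32; 13/16; 7/8; 1 } ⇒ 12525/16384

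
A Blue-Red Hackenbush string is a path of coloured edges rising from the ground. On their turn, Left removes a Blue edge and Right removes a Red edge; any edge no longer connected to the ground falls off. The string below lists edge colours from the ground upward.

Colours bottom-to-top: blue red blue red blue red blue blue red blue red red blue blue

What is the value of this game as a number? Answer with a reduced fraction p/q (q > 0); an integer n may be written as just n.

5543/8192

Build value(s[:k]) for k = 1..14, string s = blue red blue red blue red blue blue red blue red red blue blue.
step 1: add blue to get b; options L={ 0 } R={ ∅ } so 1
step 2: add red to get br; options L={ 0 } R={ 1 } so 1/2
step 3: add blue to get brb; options L={ 0 1/2 } R={ 1 } so 3/4
step 4: add red to get brbr; options L={ 0 1/2 } R={ 3/4 1 } so 5/8
step 5: add blue to get brbrb; options L={ 0 1/2 5/8 } R={ 3/4 1 } so 11/16
step 6: add red to get brbrbr; options L={ 0 1/2 5/8 } R={ 11/16 3/4 1 } so 21/32
step 7: add blue to get brbrbrb; options L={ 0 1/2 5/8 21/32 } R={ 11/16 3/4 1 } so 43/64
step 8: add blue to get brbrbrbb; options L={ 0 1/2 5/8 21/32 43/64 } R={ 11/16 3/4 1 } so 87/128
step 9: add red to get brbrbrbbr; options L={ 0 1/2 5/8 21/32 43/64 } R={ 87/128 11/16 3/4 1 } so 173/256
step 10: add blue to get brbrbrbbrb; options L={ 0 1/2 5/8 21/32 43/64 173/256 } R={ 87/128 11/16 3/4 1 } so 347/512
step 11: add red to get brbrbrbbrbr; options L={ 0 1/2 5/8 21/32 43/64 173/256 } R={ 347/512 87/128 11/16 3/4 1 } so 693/1024
step 12: add red to get brbrbrbbrbrr; options L={ 0 1/2 5/8 21/32 43/64 173/256 } R={ 693/1024 347/512 87/128 11/16 3/4 1 } so 1385/2048
step 13: add blue to get brbrbrbbrbrrb; options L={ 0 1/2 5/8 21/32 43/64 173/256 1385/2048 } R={ 693/1024 347/512 87/128 11/16 3/4 1 } so 2771/4096
step 14: add blue to get brbrbrbbrbrrbb; options L={ 0 1/2 5/8 21/32 43/64 173/256 1385/2048 2771/4096 } R={ 693/1024 347/512 87/128 11/16 3/4 1 } so 5543/8192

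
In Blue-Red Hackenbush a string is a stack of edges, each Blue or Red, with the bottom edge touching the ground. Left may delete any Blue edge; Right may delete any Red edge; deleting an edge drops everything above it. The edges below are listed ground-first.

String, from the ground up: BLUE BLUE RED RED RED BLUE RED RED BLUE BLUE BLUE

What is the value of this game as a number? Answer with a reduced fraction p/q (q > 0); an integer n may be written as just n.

1 of 11 · B · max L 0 · min R +∞ => 1
2 of 11 · BB · max L 1 · min R +∞ => 2
3 of 11 · BBR · max L 1 · min R 2 => 3/2
4 of 11 · BBRR · max L 1 · min R 3/2 => 5/4
5 of 11 · BBRRR · max L 1 · min R 5/4 => 9/8
6 of 11 · BBRRRB · max L 9/8 · min R 5/4 => 19/16
7 of 11 · BBRRRBR · max L 9/8 · min R 19/16 => 37/32
8 of 11 · BBRRRBRR · max L 9/8 · min R 37/32 => 73/64
9 of 11 · BBRRRBRRB · max L 73/64 · min R 37/32 => 147/128
10 of 11 · BBRRRBRRBB · max L 147/128 · min R 37/32 => 295/256
11 of 11 · BBRRRBRRBBB · max L 295/256 · min R 37/32 => 591/512

591/512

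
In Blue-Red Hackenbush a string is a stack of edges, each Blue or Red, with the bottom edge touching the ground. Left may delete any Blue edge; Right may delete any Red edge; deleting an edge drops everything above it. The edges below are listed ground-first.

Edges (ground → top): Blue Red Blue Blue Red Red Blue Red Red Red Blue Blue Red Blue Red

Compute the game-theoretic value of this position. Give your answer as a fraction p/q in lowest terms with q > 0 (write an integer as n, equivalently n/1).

12853/16384

1 of 15 · B · max L 0 · min R +∞ = 1
2 of 15 · BR · max L 0 · min R 1 = 1/2
3 of 15 · BRB · max L 1/2 · min R 1 = 3/4
4 of 15 · BRBB · max L 3/4 · min R 1 = 7/8
5 of 15 · BRBBR · max L 3/4 · min R 7/8 = 13/16
6 of 15 · BRBBRR · max L 3/4 · min R 13/16 = 25/32
7 of 15 · BRBBRRB · max L 25/32 · min R 13/16 = 51/64
8 of 15 · BRBBRRBR · max L 25/32 · min R 51/64 = 101/128
9 of 15 · BRBBRRBRR · max L 25/32 · min R 101/128 = 201/256
10 of 15 · BRBBRRBRRR · max L 25/32 · min R 201/256 = 401/512
11 of 15 · BRBBRRBRRRB · max L 401/512 · min R 201/256 = 803/1024
12 of 15 · BRBBRRBRRRBB · max L 803/1024 · min R 201/256 = 1607/2048
13 of 15 · BRBBRRBRRRBBR · max L 803/1024 · min R 1607/2048 = 3213/4096
14 of 15 · BRBBRRBRRRBBRB · max L 3213/4096 · min R 1607/2048 = 6427/8192
15 of 15 · BRBBRRBRRRBBRBR · max L 3213/4096 · min R 6427/8192 = 12853/16384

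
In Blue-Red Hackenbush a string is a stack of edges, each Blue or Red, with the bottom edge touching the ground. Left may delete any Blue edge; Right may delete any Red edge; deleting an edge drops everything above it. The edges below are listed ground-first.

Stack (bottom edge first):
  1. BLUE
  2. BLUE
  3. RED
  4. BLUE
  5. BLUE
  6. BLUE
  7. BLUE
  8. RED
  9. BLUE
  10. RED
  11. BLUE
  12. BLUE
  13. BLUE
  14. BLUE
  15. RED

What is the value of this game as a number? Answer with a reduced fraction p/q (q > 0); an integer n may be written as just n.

16061/8192

Build G(s[:k]) for k = 1..15, string s = BLUE BLUE RED BLUE BLUE BLUE BLUE RED BLUE RED BLUE BLUE BLUE BLUE RED.
step 1: add BLUE to get B; options L={ 0 } R={ (no moves) } so 1
step 2: add BLUE to get BB; options L={ 0,1 } R={ (no moves) } so 2
step 3: add RED to get BBR; options L={ 0,1 } R={ 2 } so 3/2
step 4: add BLUE to get BBRB; options L={ 0,1,3/2 } R={ 2 } so 7/4
step 5: add BLUE to get BBRBB; options L={ 0,1,3/2,7/4 } R={ 2 } so 15/8
step 6: add BLUE to get BBRBBB; options L={ 0,1,3/2,7/4,15/8 } R={ 2 } so 31/16
step 7: add BLUE to get BBRBBBB; options L={ 0,1,3/2,7/4,15/8,31/16 } R={ 2 } so 63/32
step 8: add RED to get BBRBBBBR; options L={ 0,1,3/2,7/4,15/8,31/16 } R={ 63/32,2 } so 125/64
step 9: add BLUE to get BBRBBBBRB; options L={ 0,1,3/2,7/4,15/8,31/16,125/64 } R={ 63/32,2 } so 251/128
step 10: add RED to get BBRBBBBRBR; options L={ 0,1,3/2,7/4,15/8,31/16,125/64 } R={ 251/128,63/32,2 } so 501/256
step 11: add BLUE to get BBRBBBBRBRB; options L={ 0,1,3/2,7/4,15/8,31/16,125/64,501/256 } R={ 251/128,63/32,2 } so 1003/512
step 12: add BLUE to get BBRBBBBRBRBB; options L={ 0,1,3/2,7/4,15/8,31/16,125/64,501/256,1003/512 } R={ 251/128,63/32,2 } so 2007/1024
step 13: add BLUE to get BBRBBBBRBRBBB; options L={ 0,1,3/2,7/4,15/8,31/16,125/64,501/256,1003/512,2007/1024 } R={ 251/128,63/32,2 } so 4015/2048
step 14: add BLUE to get BBRBBBBRBRBBBB; options L={ 0,1,3/2,7/4,15/8,31/16,125/64,501/256,1003/512,2007/1024,4015/2048 } R={ 251/128,63/32,2 } so 8031/4096
step 15: add RED to get BBRBBBBRBRBBBBR; options L={ 0,1,3/2,7/4,15/8,31/16,125/64,501/256,1003/512,2007/1024,4015/2048 } R={ 8031/4096,251/128,63/32,2 } so 16061/8192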